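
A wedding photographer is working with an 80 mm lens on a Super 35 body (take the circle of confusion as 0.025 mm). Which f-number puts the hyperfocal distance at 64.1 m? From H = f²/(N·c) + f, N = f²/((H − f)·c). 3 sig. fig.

Rearrange H = f²/(N·c) + f for N: N = f² / ((H − f)·c).
N = 80² / ((64100 − 80) × 0.025) = 6400 / 1600 ≈ 4.

f/4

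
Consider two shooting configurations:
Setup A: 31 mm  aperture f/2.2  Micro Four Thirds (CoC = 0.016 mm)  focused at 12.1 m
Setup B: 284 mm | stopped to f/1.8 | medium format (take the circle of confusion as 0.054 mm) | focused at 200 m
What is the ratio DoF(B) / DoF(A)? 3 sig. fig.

Setup A: H = 31²/(2.2×0.016) + 31 ≈ 27332.1 mm; DoF = Df − Dn = 21687 − 8391 ≈ 13296 mm.
Setup B: H = 284²/(1.8×0.054) + 284 ≈ 830078.2 mm; DoF = Df − Dn = 263394 − 161202 ≈ 102192 mm.
Ratio = 102192 / 13296 ≈ 7.69.

7.69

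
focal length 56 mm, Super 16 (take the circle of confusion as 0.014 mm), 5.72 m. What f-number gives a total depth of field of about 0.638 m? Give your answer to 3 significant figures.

Write h = H − f = f²/(N·c). The thin-lens limits are Dn = s·h/(h + (s−f)) and Df = s·h/(h − (s−f)), so DoF = Df − Dn = 2·s·(s−f)·h / (h² − (s−f)²).
That is a quadratic in h: DoF·h² − 2·s·(s−f)·h − DoF·(s−f)² = 0 ⇒ h = (s−f)·(s + √(s² + DoF²)) / DoF = 5664 × (5720 + √(5720² + 638²)) / 638 = 5664 × (5720 + 5755.47) / 638 ≈ 101876 mm.
Then N = f²/(c·h) = 56² / (0.014 × 101876) = 3136 / 1426.3 ≈ 2.20.

f/2.20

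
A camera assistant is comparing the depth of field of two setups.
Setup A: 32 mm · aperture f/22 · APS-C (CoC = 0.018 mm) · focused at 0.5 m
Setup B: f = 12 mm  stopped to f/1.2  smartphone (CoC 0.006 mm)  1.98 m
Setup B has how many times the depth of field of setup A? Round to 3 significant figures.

Setup A: H = 32²/(22×0.018) + 32 ≈ 2617.9 mm; DoF = Df − Dn = 610.49 − 423.38 ≈ 187.11 mm.
Setup B: H = 12²/(1.2×0.006) + 12 ≈ 20012.0 mm; DoF = Df − Dn = 2196.10 − 1802.62 ≈ 393.48 mm.
Ratio = 393.48 / 187.11 ≈ 2.10.

2.10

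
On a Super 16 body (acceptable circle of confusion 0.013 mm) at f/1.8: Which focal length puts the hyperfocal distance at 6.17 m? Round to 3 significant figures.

From H = f²/(N·c) + f, with f ≪ H: f ≈ √(H·N·c) = √(6170 × 1.8 × 0.013) = √144.38 ≈ 12.02 mm.
The +f correction barely moves this — solving exactly, f² + N·c·f − N·c·H = 0 ⇒ f = (−N·c + √((N·c)² + 4·N·c·H))/2 = (−0.0234 + √577.51)/2 ≈ 12.004 mm, so f ≈ 12.0 mm.

12.0 mm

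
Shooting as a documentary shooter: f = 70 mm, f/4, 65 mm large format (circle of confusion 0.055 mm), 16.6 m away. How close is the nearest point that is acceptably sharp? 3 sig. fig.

Hyperfocal distance H = f²/(N·c) + f = 70²/(4 × 0.055) + 70 = 4900/0.22 + 70 ≈ 22342.7 mm ≈ 22.34 m.
Near limit Dn = s·(H − f)/(H + s − 2f) = 16600 × (22342.7 − 70) / (22342.7 + 16600 − 2 × 70) = 16600 × 22272.7 / 38802.7 ≈ 9528.4 mm ≈ 9.53 m.

9.53 m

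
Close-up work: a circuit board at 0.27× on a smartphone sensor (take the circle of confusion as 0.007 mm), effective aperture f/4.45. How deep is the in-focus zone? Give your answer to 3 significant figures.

0.855 mm

At magnification m, DoF ≈ 2·N_eff·c/m² = 2 × 4.45 × 0.007 / 0.27² = 0.0623 / 0.0729 ≈ 0.855 mm.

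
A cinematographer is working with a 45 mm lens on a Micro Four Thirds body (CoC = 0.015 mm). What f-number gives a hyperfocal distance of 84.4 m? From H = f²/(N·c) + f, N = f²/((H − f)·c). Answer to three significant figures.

f/1.60

Rearrange H = f²/(N·c) + f for N: N = f² / ((H − f)·c).
N = 45² / ((84400 − 45) × 0.015) = 2025 / 1265 ≈ 1.60.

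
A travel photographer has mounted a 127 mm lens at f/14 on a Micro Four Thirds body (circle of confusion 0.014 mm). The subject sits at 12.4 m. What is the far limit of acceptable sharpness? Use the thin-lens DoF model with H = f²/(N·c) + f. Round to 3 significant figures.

Hyperfocal distance H = f²/(N·c) + f = 127²/(14 × 0.014) + 127 = 16129/0.196 + 127 ≈ 82417.8 mm ≈ 82.42 m.
Far limit Df = s·(H − f)/(H − s) = 12400 × (82417.8 − 127) / (82417.8 − 12400) = 12400 × 82290.8 / 70017.8 ≈ 14574 mm ≈ 14.6 m.

14.6 m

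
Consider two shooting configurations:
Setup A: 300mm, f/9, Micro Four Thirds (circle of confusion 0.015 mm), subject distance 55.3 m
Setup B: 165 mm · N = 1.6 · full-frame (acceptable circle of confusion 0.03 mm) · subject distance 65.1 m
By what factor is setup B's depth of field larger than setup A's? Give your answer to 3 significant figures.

Setup A: H = 300²/(9×0.015) + 300 ≈ 666966.7 mm; DoF = Df − Dn = 60272.5 − 51085.5 ≈ 9187.0 mm.
Setup B: H = 165²/(1.6×0.03) + 165 ≈ 567352.5 mm; DoF = Df − Dn = 73517 − 58413 ≈ 15104 mm.
Ratio = 15104 / 9187.0 ≈ 1.64.

1.64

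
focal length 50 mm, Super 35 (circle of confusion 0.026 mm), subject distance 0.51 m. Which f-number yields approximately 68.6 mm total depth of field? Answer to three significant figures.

Write h = H − f = f²/(N·c). The thin-lens limits are Dn = s·h/(h + (s−f)) and Df = s·h/(h − (s−f)), so DoF = Df − Dn = 2·s·(s−f)·h / (h² − (s−f)²).
That is a quadratic in h: DoF·h² − 2·s·(s−f)·h − DoF·(s−f)² = 0 ⇒ h = (s−f)·(s + √(s² + DoF²)) / DoF = 460 × (510 + √(510² + 68.6²)) / 68.6 = 460 × (510 + 514.593) / 68.6 ≈ 6870.4 mm.
Then N = f²/(c·h) = 50² / (0.026 × 6870.4) = 2500 / 178.63 ≈ 14.

f/14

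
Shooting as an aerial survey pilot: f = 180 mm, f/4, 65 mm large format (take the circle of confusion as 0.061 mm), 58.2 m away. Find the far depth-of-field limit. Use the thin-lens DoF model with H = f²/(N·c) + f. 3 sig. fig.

Hyperfocal distance H = f²/(N·c) + f = 180²/(4 × 0.061) + 180 = 32400/0.244 + 180 ≈ 132966.9 mm ≈ 133.0 m.
Far limit Df = s·(H − f)/(H − s) = 58200 × (132966.9 − 180) / (132966.9 − 58200) = 58200 × 132786.9 / 74766.9 ≈ 103364 mm ≈ 103 m.

103 m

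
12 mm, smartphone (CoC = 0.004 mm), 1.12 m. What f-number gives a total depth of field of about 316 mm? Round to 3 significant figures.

f/4.50

Write h = H − f = f²/(N·c). The thin-lens limits are Dn = s·h/(h + (s−f)) and Df = s·h/(h − (s−f)), so DoF = Df − Dn = 2·s·(s−f)·h / (h² − (s−f)²).
That is a quadratic in h: DoF·h² − 2·s·(s−f)·h − DoF·(s−f)² = 0 ⇒ h = (s−f)·(s + √(s² + DoF²)) / DoF = 1108 × (1120 + √(1120² + 316²)) / 316 = 1108 × (1120 + 1163.73) / 316 ≈ 8007.5 mm.
Then N = f²/(c·h) = 12² / (0.004 × 8007.5) = 144 / 32.030 ≈ 4.50.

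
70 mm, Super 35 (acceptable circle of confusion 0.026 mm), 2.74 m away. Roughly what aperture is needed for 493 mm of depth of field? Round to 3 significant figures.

Write h = H − f = f²/(N·c). The thin-lens limits are Dn = s·h/(h + (s−f)) and Df = s·h/(h − (s−f)), so DoF = Df − Dn = 2·s·(s−f)·h / (h² − (s−f)²).
That is a quadratic in h: DoF·h² − 2·s·(s−f)·h − DoF·(s−f)² = 0 ⇒ h = (s−f)·(s + √(s² + DoF²)) / DoF = 2670 × (2740 + √(2740² + 493²)) / 493 = 2670 × (2740 + 2784.00) / 493 ≈ 29917 mm.
Then N = f²/(c·h) = 70² / (0.026 × 29917) = 4900 / 777.84 ≈ 6.30.

f/6.30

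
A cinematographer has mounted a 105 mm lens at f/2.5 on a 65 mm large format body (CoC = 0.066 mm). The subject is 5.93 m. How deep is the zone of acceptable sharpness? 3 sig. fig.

1.04 m

Hyperfocal distance H = f²/(N·c) + f = 105²/(2.5 × 0.066) + 105 = 11025/0.165 + 105 ≈ 66923.2 mm ≈ 66.92 m.
Near limit Dn = s·(H − f)/(H + s − 2f) = 5930 × (66923.2 − 105) / (66923.2 + 5930 − 2 × 105) = 5930 × 66818.2 / 72643.2 ≈ 5454.5 mm.
Far limit Df = s·(H − f)/(H − s) = 5930 × (66923.2 − 105) / (66923.2 − 5930) = 5930 × 66818.2 / 60993.2 ≈ 6496.3 mm.
Depth of field = Df − Dn = 6496.3 − 5454.5 ≈ 1041.8 mm ≈ 1.04 m.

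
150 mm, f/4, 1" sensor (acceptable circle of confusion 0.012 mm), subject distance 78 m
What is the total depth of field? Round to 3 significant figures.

Hyperfocal distance H = f²/(N·c) + f = 150²/(4 × 0.012) + 150 = 22500/0.048 + 150 ≈ 468900.0 mm ≈ 468.9 m.
Near limit Dn = s·(H − f)/(H + s − 2f) = 78000 × (468900.0 − 150) / (468900.0 + 78000 − 2 × 150) = 78000 × 468750.0 / 546600.0 ≈ 66891 mm.
Far limit Df = s·(H − f)/(H − s) = 78000 × (468900.0 − 150) / (468900.0 − 78000) = 78000 × 468750.0 / 390900.0 ≈ 93534 mm.
Depth of field = Df − Dn = 93534 − 66891 ≈ 26643 mm ≈ 26.6 m.

26.6 m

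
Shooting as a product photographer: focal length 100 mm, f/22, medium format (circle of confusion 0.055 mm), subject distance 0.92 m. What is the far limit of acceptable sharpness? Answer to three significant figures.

1.02 m

Hyperfocal distance H = f²/(N·c) + f = 100²/(22 × 0.055) + 100 = 10000/1.21 + 100 ≈ 8364.5 mm ≈ 8.364 m.
Far limit Df = s·(H − f)/(H − s) = 920 × (8364.5 − 100) / (8364.5 − 920) = 920 × 8264.5 / 7444.5 ≈ 1021.3 mm ≈ 1.02 m.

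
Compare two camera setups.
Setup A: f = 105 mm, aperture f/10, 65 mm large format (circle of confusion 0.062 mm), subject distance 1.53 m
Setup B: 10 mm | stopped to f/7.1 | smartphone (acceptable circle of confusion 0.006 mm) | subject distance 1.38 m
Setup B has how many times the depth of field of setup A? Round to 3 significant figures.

9.90

Setup A: H = 105²/(10×0.062) + 105 ≈ 17887.3 mm; DoF = Df − Dn = 1663.29 − 1416.49 ≈ 246.80 mm.
Setup B: H = 10²/(7.1×0.006) + 10 ≈ 2357.4 mm; DoF = Df − Dn = 3314.3 − 871.4 ≈ 2442.9 mm.
Ratio = 2442.9 / 246.80 ≈ 9.90.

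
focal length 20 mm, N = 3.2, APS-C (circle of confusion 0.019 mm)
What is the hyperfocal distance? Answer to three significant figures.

Hyperfocal distance H = f²/(N·c) + f = 20²/(3.2 × 0.019) + 20 = 400/0.0608 + 20 ≈ 6598.9 mm ≈ 6.60 m.

6.60 m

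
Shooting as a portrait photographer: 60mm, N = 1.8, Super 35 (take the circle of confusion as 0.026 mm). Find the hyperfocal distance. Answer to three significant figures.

Hyperfocal distance H = f²/(N·c) + f = 60²/(1.8 × 0.026) + 60 = 3600/0.0468 + 60 ≈ 76983.1 mm ≈ 77.0 m.

77.0 m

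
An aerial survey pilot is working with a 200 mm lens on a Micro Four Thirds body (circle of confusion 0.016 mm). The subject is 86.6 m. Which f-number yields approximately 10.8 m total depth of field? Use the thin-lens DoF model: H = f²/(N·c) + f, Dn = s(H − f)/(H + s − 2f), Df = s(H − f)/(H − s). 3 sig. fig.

Write h = H − f = f²/(N·c). The thin-lens limits are Dn = s·h/(h + (s−f)) and Df = s·h/(h − (s−f)), so DoF = Df − Dn = 2·s·(s−f)·h / (h² − (s−f)²).
That is a quadratic in h: DoF·h² − 2·s·(s−f)·h − DoF·(s−f)² = 0 ⇒ h = (s−f)·(s + √(s² + DoF²)) / DoF = 86400 × (86600 + √(86600² + 10800²)) / 10800 = 86400 × (86600 + 87270.8) / 10800 ≈ 1390967 mm.
Then N = f²/(c·h) = 200² / (0.016 × 1390967) = 40000 / 22255 ≈ 1.80.

f/1.80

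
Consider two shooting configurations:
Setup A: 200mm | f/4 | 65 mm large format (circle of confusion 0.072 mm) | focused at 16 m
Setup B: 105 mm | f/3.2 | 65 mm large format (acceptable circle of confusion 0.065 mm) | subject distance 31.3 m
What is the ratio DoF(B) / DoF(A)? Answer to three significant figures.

15.3

Setup A: H = 200²/(4×0.072) + 200 ≈ 139088.9 mm; DoF = Df − Dn = 18053.8 − 14365.8 ≈ 3688.0 mm.
Setup B: H = 105²/(3.2×0.065) + 105 ≈ 53109.8 mm; DoF = Df − Dn = 76069 − 19704 ≈ 56365 mm.
Ratio = 56365 / 3688.0 ≈ 15.3.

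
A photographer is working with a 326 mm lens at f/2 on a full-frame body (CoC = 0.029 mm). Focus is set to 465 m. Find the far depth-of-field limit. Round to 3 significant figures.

623 m

Hyperfocal distance H = f²/(N·c) + f = 326²/(2 × 0.029) + 326 = 106276/0.058 + 326 ≈ 1832670.8 mm ≈ 1833 m.
Far limit Df = s·(H − f)/(H − s) = 465000 × (1832670.8 − 326) / (1832670.8 − 465000) = 465000 × 1832344.8 / 1367670.8 ≈ 622986 mm ≈ 623 m.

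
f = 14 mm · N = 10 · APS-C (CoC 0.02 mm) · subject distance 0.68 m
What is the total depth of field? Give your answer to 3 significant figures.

Hyperfocal distance H = f²/(N·c) + f = 14²/(10 × 0.02) + 14 = 196/0.2 + 14 ≈ 994.0 mm ≈ 0.994 m.
Near limit Dn = s·(H − f)/(H + s − 2f) = 680 × (994.0 − 14) / (994.0 + 680 − 2 × 14) = 680 × 980.0 / 1646.0 ≈ 404.9 mm.
Far limit Df = s·(H − f)/(H − s) = 680 × (994.0 − 14) / (994.0 − 680) = 680 × 980.0 / 314.0 ≈ 2122.3 mm.
Depth of field = Df − Dn = 2122.3 − 404.9 ≈ 1717.4 mm ≈ 1.72 m.

1.72 m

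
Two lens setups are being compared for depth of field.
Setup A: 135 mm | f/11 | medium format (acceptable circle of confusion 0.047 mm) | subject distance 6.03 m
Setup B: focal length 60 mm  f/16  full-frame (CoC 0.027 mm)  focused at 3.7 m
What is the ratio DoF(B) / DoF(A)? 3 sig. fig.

1.93

Setup A: H = 135²/(11×0.047) + 135 ≈ 35386.5 mm; DoF = Df − Dn = 7240.9 − 5166.1 ≈ 2074.8 mm.
Setup B: H = 60²/(16×0.027) + 60 ≈ 8393.3 mm; DoF = Df − Dn = 6569.6 − 2575.2 ≈ 3994.4 mm.
Ratio = 3994.4 / 2074.8 ≈ 1.93.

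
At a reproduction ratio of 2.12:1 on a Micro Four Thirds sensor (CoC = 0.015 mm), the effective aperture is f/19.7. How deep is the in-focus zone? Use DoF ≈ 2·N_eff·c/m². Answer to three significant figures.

At magnification m, DoF ≈ 2·N_eff·c/m² = 2 × 19.7 × 0.015 / 2.12² = 0.591 / 4.494 ≈ 0.131 mm.

0.131 mm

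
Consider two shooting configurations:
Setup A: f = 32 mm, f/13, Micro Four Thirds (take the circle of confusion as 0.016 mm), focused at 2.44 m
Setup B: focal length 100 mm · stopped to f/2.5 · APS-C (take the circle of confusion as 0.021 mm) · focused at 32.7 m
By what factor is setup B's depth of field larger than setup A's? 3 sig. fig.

Setup A: H = 32²/(13×0.016) + 32 ≈ 4955.1 mm; DoF = Df − Dn = 4776.1 − 1638.5 ≈ 3137.6 mm.
Setup B: H = 100²/(2.5×0.021) + 100 ≈ 190576.2 mm; DoF = Df − Dn = 39452 − 27921 ≈ 11531 mm.
Ratio = 11531 / 3137.6 ≈ 3.68.

3.68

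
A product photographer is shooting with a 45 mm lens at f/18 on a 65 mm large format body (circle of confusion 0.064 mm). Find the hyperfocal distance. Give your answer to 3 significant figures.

1.80 m

Hyperfocal distance H = f²/(N·c) + f = 45²/(18 × 0.064) + 45 = 2025/1.152 + 45 ≈ 1802.8 mm ≈ 1.80 m.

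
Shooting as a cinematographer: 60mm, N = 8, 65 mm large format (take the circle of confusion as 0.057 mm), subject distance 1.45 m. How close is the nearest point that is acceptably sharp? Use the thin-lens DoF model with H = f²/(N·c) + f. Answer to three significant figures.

Hyperfocal distance H = f²/(N·c) + f = 60²/(8 × 0.057) + 60 = 3600/0.456 + 60 ≈ 7954.7 mm ≈ 7.955 m.
Near limit Dn = s·(H − f)/(H + s − 2f) = 1450 × (7954.7 − 60) / (7954.7 + 1450 − 2 × 60) = 1450 × 7894.7 / 9284.7 ≈ 1232.9 mm ≈ 1.23 m.

1.23 m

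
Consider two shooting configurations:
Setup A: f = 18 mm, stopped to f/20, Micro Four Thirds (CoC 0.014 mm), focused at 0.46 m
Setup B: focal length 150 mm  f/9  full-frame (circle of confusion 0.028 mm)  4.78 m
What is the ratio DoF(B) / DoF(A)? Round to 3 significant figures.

Setup A: H = 18²/(20×0.014) + 18 ≈ 1175.1 mm; DoF = Df − Dn = 744.31 − 332.86 ≈ 411.45 mm.
Setup B: H = 150²/(9×0.028) + 150 ≈ 89435.7 mm; DoF = Df − Dn = 5041.43 − 4544.35 ≈ 497.08 mm.
Ratio = 497.08 / 411.45 ≈ 1.21.

1.21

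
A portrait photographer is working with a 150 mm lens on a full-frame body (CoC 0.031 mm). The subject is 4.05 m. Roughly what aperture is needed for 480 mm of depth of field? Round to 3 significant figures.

f/11

Write h = H − f = f²/(N·c). The thin-lens limits are Dn = s·h/(h + (s−f)) and Df = s·h/(h − (s−f)), so DoF = Df − Dn = 2·s·(s−f)·h / (h² − (s−f)²).
That is a quadratic in h: DoF·h² − 2·s·(s−f)·h − DoF·(s−f)² = 0 ⇒ h = (s−f)·(s + √(s² + DoF²)) / DoF = 3900 × (4050 + √(4050² + 480²)) / 480 = 3900 × (4050 + 4078.35) / 480 ≈ 66043 mm.
Then N = f²/(c·h) = 150² / (0.031 × 66043) = 22500 / 2047.3 ≈ 11.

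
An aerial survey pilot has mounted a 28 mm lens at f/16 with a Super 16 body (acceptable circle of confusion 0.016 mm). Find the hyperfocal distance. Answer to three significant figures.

3.09 m

Hyperfocal distance H = f²/(N·c) + f = 28²/(16 × 0.016) + 28 = 784/0.256 + 28 ≈ 3090.5 mm ≈ 3.09 m.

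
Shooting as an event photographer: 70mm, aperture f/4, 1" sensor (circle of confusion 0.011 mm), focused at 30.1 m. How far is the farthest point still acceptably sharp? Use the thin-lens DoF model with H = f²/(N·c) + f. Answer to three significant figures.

Hyperfocal distance H = f²/(N·c) + f = 70²/(4 × 0.011) + 70 = 4900/0.044 + 70 ≈ 111433.6 mm ≈ 111.4 m.
Far limit Df = s·(H − f)/(H − s) = 30100 × (111433.6 − 70) / (111433.6 − 30100) = 30100 × 111363.6 / 81333.6 ≈ 41214 mm ≈ 41.2 m.

41.2 m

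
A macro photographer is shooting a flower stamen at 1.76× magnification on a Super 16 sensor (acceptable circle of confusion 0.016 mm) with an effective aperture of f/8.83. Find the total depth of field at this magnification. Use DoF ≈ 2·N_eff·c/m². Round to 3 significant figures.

0.0912 mm

At magnification m, DoF ≈ 2·N_eff·c/m² = 2 × 8.83 × 0.016 / 1.76² = 0.2826 / 3.098 ≈ 0.0912 mm.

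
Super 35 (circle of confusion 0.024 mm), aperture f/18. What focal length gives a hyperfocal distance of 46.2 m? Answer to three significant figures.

From H = f²/(N·c) + f, with f ≪ H: f ≈ √(H·N·c) = √(46200 × 18 × 0.024) = √19958 ≈ 141.3 mm.
The +f correction barely moves this — solving exactly, f² + N·c·f − N·c·H = 0 ⇒ f = (−N·c + √((N·c)² + 4·N·c·H))/2 = (−0.432 + √79834)/2 ≈ 141.06 mm, so f ≈ 141 mm.

141 mm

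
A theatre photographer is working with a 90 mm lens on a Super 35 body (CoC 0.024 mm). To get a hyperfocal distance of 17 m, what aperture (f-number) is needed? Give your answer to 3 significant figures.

Rearrange H = f²/(N·c) + f for N: N = f² / ((H − f)·c).
N = 90² / ((17000 − 90) × 0.024) = 8100 / 405.8 ≈ 20.

f/20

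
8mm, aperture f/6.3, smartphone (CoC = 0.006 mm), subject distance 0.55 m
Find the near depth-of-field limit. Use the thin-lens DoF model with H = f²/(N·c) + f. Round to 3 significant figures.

417 mm

Hyperfocal distance H = f²/(N·c) + f = 8²/(6.3 × 0.006) + 8 = 64/0.0378 + 8 ≈ 1701.1 mm ≈ 1.701 m.
Near limit Dn = s·(H − f)/(H + s − 2f) = 550 × (1701.1 − 8) / (1701.1 + 550 − 2 × 8) = 550 × 1693.1 / 2235.1 ≈ 416.63 mm.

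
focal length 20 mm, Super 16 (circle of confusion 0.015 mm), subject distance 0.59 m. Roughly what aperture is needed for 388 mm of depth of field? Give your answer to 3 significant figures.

Write h = H − f = f²/(N·c). The thin-lens limits are Dn = s·h/(h + (s−f)) and Df = s·h/(h − (s−f)), so DoF = Df − Dn = 2·s·(s−f)·h / (h² − (s−f)²).
That is a quadratic in h: DoF·h² − 2·s·(s−f)·h − DoF·(s−f)² = 0 ⇒ h = (s−f)·(s + √(s² + DoF²)) / DoF = 570 × (590 + √(590² + 388²)) / 388 = 570 × (590 + 706.147) / 388 ≈ 1904.1 mm.
Then N = f²/(c·h) = 20² / (0.015 × 1904.1) = 400 / 28.562 ≈ 14.

f/14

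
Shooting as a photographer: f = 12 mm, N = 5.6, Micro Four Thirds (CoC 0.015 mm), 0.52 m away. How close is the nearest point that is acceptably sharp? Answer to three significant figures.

Hyperfocal distance H = f²/(N·c) + f = 12²/(5.6 × 0.015) + 12 = 144/0.084 + 12 ≈ 1726.3 mm ≈ 1.726 m.
Near limit Dn = s·(H − f)/(H + s − 2f) = 520 × (1726.3 − 12) / (1726.3 + 520 − 2 × 12) = 520 × 1714.3 / 2222.3 ≈ 401.13 mm.

401 mm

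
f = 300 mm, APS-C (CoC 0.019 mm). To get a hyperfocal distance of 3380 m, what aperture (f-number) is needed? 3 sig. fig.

f/1.40

Rearrange H = f²/(N·c) + f for N: N = f² / ((H − f)·c).
N = 300² / ((3380000 − 300) × 0.019) = 90000 / 64214 ≈ 1.40.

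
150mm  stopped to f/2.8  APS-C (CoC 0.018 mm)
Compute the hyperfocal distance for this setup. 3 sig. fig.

447 m

Hyperfocal distance H = f²/(N·c) + f = 150²/(2.8 × 0.018) + 150 = 22500/0.0504 + 150 ≈ 446578.6 mm ≈ 447 m.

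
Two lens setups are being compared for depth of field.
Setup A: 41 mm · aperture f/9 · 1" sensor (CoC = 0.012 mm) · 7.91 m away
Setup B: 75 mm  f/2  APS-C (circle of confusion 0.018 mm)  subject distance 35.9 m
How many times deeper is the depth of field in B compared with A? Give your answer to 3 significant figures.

Setup A: H = 41²/(9×0.012) + 41 ≈ 15605.8 mm; DoF = Df − Dn = 15998 − 5254 ≈ 10744 mm.
Setup B: H = 75²/(2×0.018) + 75 ≈ 156325.0 mm; DoF = Df − Dn = 46580 − 29204 ≈ 17376 mm.
Ratio = 17376 / 10744 ≈ 1.62.

1.62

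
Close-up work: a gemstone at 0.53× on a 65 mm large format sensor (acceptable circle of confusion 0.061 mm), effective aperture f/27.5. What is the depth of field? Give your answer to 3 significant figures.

At magnification m, DoF ≈ 2·N_eff·c/m² = 2 × 27.5 × 0.061 / 0.53² = 3.355 / 0.2809 ≈ 11.9 mm.

11.9 mm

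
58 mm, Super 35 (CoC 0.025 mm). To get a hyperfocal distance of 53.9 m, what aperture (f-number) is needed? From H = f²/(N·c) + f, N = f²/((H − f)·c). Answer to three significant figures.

f/2.50

Rearrange H = f²/(N·c) + f for N: N = f² / ((H − f)·c).
N = 58² / ((53900 − 58) × 0.025) = 3364 / 1346 ≈ 2.50.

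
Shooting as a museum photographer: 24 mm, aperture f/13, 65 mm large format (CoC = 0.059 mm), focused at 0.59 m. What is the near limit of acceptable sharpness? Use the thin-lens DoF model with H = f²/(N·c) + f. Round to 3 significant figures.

Hyperfocal distance H = f²/(N·c) + f = 24²/(13 × 0.059) + 24 = 576/0.767 + 24 ≈ 775.0 mm ≈ 0.775 m.
Near limit Dn = s·(H − f)/(H + s − 2f) = 590 × (775.0 − 24) / (775.0 + 590 − 2 × 24) = 590 × 751.0 / 1317.0 ≈ 336.43 mm.

336 mm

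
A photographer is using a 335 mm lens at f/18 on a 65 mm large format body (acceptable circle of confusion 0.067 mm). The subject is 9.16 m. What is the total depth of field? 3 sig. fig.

Hyperfocal distance H = f²/(N·c) + f = 335²/(18 × 0.067) + 335 = 112225/1.206 + 335 ≈ 93390.6 mm ≈ 93.39 m.
Near limit Dn = s·(H − f)/(H + s − 2f) = 9160 × (93390.6 − 335) / (93390.6 + 9160 − 2 × 335) = 9160 × 93055.6 / 101880.6 ≈ 8366.6 mm.
Far limit Df = s·(H − f)/(H − s) = 9160 × (93390.6 − 335) / (93390.6 − 9160) = 9160 × 93055.6 / 84230.6 ≈ 10119.7 mm.
Depth of field = Df − Dn = 10119.7 − 8366.6 ≈ 1753.1 mm ≈ 1.75 m.

1.75 m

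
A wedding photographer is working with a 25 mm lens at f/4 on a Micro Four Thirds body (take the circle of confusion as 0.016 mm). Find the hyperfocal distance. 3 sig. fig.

Hyperfocal distance H = f²/(N·c) + f = 25²/(4 × 0.016) + 25 = 625/0.064 + 25 ≈ 9790.6 mm ≈ 9.79 m.

9.79 m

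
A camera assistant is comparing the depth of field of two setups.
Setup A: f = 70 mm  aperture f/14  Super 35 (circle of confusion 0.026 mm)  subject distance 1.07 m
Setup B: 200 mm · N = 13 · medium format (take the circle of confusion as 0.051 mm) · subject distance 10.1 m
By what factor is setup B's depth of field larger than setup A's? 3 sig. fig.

21.3

Setup A: H = 70²/(14×0.026) + 70 ≈ 13531.5 mm; DoF = Df − Dn = 1155.86 − 996.01 ≈ 159.85 mm.
Setup B: H = 200²/(13×0.051) + 200 ≈ 60531.8 mm; DoF = Df − Dn = 12082.7 − 8676.3 ≈ 3406.4 mm.
Ratio = 3406.4 / 159.85 ≈ 21.3.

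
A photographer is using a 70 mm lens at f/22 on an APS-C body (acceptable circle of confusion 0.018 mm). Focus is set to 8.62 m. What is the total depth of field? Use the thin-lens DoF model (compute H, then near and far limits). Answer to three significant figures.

22.8 m

Hyperfocal distance H = f²/(N·c) + f = 70²/(22 × 0.018) + 70 = 4900/0.396 + 70 ≈ 12443.7 mm ≈ 12.44 m.
Near limit Dn = s·(H − f)/(H + s − 2f) = 8620 × (12443.7 − 70) / (12443.7 + 8620 − 2 × 70) = 8620 × 12373.7 / 20923.7 ≈ 5098 mm.
Far limit Df = s·(H − f)/(H − s) = 8620 × (12443.7 − 70) / (12443.7 − 8620) = 8620 × 12373.7 / 3823.7 ≈ 27895 mm.
Depth of field = Df − Dn = 27895 − 5098 ≈ 22797 mm ≈ 22.8 m.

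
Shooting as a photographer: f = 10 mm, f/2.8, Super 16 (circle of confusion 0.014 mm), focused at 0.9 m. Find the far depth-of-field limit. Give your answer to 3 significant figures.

Hyperfocal distance H = f²/(N·c) + f = 10²/(2.8 × 0.014) + 10 = 100/0.0392 + 10 ≈ 2561.0 mm ≈ 2.561 m.
Far limit Df = s·(H − f)/(H − s) = 900 × (2561.0 − 10) / (2561.0 − 900) = 900 × 2551.0 / 1661.0 ≈ 1382.2 mm ≈ 1.38 m.

1.38 m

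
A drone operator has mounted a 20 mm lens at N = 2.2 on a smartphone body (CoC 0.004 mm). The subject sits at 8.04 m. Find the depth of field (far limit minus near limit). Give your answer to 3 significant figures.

2.93 m

Hyperfocal distance H = f²/(N·c) + f = 20²/(2.2 × 0.004) + 20 = 400/0.0088 + 20 ≈ 45474.5 mm ≈ 45.47 m.
Near limit Dn = s·(H − f)/(H + s − 2f) = 8040 × (45474.5 − 20) / (45474.5 + 8040 − 2 × 20) = 8040 × 45454.5 / 53474.5 ≈ 6834.2 mm.
Far limit Df = s·(H − f)/(H − s) = 8040 × (45474.5 − 20) / (45474.5 − 8040) = 8040 × 45454.5 / 37434.5 ≈ 9762.5 mm.
Depth of field = Df − Dn = 9762.5 − 6834.2 ≈ 2928.3 mm ≈ 2.93 m.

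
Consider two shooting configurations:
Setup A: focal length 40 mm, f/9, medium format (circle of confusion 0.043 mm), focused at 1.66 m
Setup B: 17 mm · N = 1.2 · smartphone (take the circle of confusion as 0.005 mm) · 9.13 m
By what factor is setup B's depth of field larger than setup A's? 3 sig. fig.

Setup A: H = 40²/(9×0.043) + 40 ≈ 4174.4 mm; DoF = Df − Dn = 2729.5 − 1192.7 ≈ 1536.8 mm.
Setup B: H = 17²/(1.2×0.005) + 17 ≈ 48183.7 mm; DoF = Df − Dn = 11260.4 − 7677.4 ≈ 3583.0 mm.
Ratio = 3583.0 / 1536.8 ≈ 2.33.

2.33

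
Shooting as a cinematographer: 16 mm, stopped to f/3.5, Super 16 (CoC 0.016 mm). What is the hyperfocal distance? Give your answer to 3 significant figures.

Hyperfocal distance H = f²/(N·c) + f = 16²/(3.5 × 0.016) + 16 = 256/0.056 + 16 ≈ 4587.4 mm ≈ 4.59 m.

4.59 m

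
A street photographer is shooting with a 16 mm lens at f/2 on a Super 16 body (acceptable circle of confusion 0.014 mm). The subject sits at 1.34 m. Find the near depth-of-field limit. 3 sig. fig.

1.17 m

Hyperfocal distance H = f²/(N·c) + f = 16²/(2 × 0.014) + 16 = 256/0.028 + 16 ≈ 9158.9 mm ≈ 9.159 m.
Near limit Dn = s·(H − f)/(H + s − 2f) = 1340 × (9158.9 − 16) / (9158.9 + 1340 − 2 × 16) = 1340 × 9142.9 / 10466.9 ≈ 1170.5 mm ≈ 1.17 m.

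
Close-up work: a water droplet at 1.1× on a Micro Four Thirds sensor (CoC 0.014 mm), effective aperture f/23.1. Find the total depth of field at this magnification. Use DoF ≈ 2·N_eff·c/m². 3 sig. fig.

0.535 mm

At magnification m, DoF ≈ 2·N_eff·c/m² = 2 × 23.1 × 0.014 / 1.1² = 0.6468 / 1.21 ≈ 0.535 mm.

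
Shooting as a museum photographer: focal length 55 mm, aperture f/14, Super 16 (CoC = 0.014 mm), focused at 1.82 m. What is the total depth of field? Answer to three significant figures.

422 mm

Hyperfocal distance H = f²/(N·c) + f = 55²/(14 × 0.014) + 55 = 3025/0.196 + 55 ≈ 15488.7 mm ≈ 15.49 m.
Near limit Dn = s·(H − f)/(H + s − 2f) = 1820 × (15488.7 − 55) / (15488.7 + 1820 − 2 × 55) = 1820 × 15433.7 / 17198.7 ≈ 1633.22 mm.
Far limit Df = s·(H − f)/(H − s) = 1820 × (15488.7 − 55) / (15488.7 − 1820) = 1820 × 15433.7 / 13668.7 ≈ 2055.01 mm.
Depth of field = Df − Dn = 2055.01 − 1633.22 ≈ 421.79 mm.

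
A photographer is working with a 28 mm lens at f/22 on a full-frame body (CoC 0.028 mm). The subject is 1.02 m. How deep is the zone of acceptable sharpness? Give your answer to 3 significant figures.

4.05 m

Hyperfocal distance H = f²/(N·c) + f = 28²/(22 × 0.028) + 28 = 784/0.616 + 28 ≈ 1300.7 mm ≈ 1.301 m.
Near limit Dn = s·(H − f)/(H + s − 2f) = 1020 × (1300.7 − 28) / (1300.7 + 1020 − 2 × 28) = 1020 × 1272.7 / 2264.7 ≈ 573.2 mm.
Far limit Df = s·(H − f)/(H − s) = 1020 × (1300.7 − 28) / (1300.7 − 1020) = 1020 × 1272.7 / 280.7 ≈ 4624.4 mm.
Depth of field = Df − Dn = 4624.4 − 573.2 ≈ 4051.2 mm ≈ 4.05 m.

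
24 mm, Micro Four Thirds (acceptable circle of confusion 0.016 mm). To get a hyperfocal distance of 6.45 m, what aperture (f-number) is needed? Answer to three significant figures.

f/5.60

Rearrange H = f²/(N·c) + f for N: N = f² / ((H − f)·c).
N = 24² / ((6450 − 24) × 0.016) = 576 / 102.8 ≈ 5.60.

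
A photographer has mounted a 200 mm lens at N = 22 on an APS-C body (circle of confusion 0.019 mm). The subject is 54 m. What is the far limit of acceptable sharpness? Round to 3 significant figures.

Hyperfocal distance H = f²/(N·c) + f = 200²/(22 × 0.019) + 200 = 40000/0.418 + 200 ≈ 95893.8 mm ≈ 95.89 m.
Far limit Df = s·(H − f)/(H − s) = 54000 × (95893.8 − 200) / (95893.8 − 54000) = 54000 × 95693.8 / 41893.8 ≈ 123347 mm ≈ 123 m.

123 m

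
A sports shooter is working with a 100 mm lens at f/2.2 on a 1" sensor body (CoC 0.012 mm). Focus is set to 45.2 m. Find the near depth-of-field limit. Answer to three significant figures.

40.4 m

Hyperfocal distance H = f²/(N·c) + f = 100²/(2.2 × 0.012) + 100 = 10000/0.0264 + 100 ≈ 378887.9 mm ≈ 378.9 m.
Near limit Dn = s·(H − f)/(H + s − 2f) = 45200 × (378887.9 − 100) / (378887.9 + 45200 − 2 × 100) = 45200 × 378787.9 / 423887.9 ≈ 40391 mm ≈ 40.4 m.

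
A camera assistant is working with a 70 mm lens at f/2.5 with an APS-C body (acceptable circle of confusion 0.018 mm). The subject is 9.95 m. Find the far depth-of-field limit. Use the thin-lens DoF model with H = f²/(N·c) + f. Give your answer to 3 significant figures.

10.9 m

Hyperfocal distance H = f²/(N·c) + f = 70²/(2.5 × 0.018) + 70 = 4900/0.045 + 70 ≈ 108958.9 mm ≈ 109.0 m.
Far limit Df = s·(H − f)/(H − s) = 9950 × (108958.9 − 70) / (108958.9 − 9950) = 9950 × 108888.9 / 99008.9 ≈ 10943 mm ≈ 10.9 m.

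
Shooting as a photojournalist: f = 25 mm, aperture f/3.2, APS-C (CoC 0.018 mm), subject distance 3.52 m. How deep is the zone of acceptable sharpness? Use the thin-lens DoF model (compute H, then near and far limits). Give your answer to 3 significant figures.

2.53 m

Hyperfocal distance H = f²/(N·c) + f = 25²/(3.2 × 0.018) + 25 = 625/0.0576 + 25 ≈ 10875.7 mm ≈ 10.88 m.
Near limit Dn = s·(H − f)/(H + s − 2f) = 3520 × (10875.7 − 25) / (10875.7 + 3520 − 2 × 25) = 3520 × 10850.7 / 14345.7 ≈ 2662.4 mm.
Far limit Df = s·(H − f)/(H − s) = 3520 × (10875.7 − 25) / (10875.7 − 3520) = 3520 × 10850.7 / 7355.7 ≈ 5192.5 mm.
Depth of field = Df − Dn = 5192.5 − 2662.4 ≈ 2530.1 mm ≈ 2.53 m.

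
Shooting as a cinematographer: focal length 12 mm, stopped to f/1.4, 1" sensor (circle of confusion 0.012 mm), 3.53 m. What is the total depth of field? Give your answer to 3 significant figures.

3.48 m

Hyperfocal distance H = f²/(N·c) + f = 12²/(1.4 × 0.012) + 12 = 144/0.0168 + 12 ≈ 8583.4 mm ≈ 8.583 m.
Near limit Dn = s·(H − f)/(H + s − 2f) = 3530 × (8583.4 − 12) / (8583.4 + 3530 − 2 × 12) = 3530 × 8571.4 / 12089.4 ≈ 2502.8 mm.
Far limit Df = s·(H − f)/(H − s) = 3530 × (8583.4 − 12) / (8583.4 − 3530) = 3530 × 8571.4 / 5053.4 ≈ 5987.4 mm.
Depth of field = Df − Dn = 5987.4 − 2502.8 ≈ 3484.6 mm ≈ 3.48 m.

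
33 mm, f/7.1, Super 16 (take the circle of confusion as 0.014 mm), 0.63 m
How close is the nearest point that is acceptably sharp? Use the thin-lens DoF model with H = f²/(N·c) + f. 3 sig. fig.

Hyperfocal distance H = f²/(N·c) + f = 33²/(7.1 × 0.014) + 33 = 1089/0.0994 + 33 ≈ 10988.7 mm ≈ 10.99 m.
Near limit Dn = s·(H − f)/(H + s − 2f) = 630 × (10988.7 − 33) / (10988.7 + 630 − 2 × 33) = 630 × 10955.7 / 11552.7 ≈ 597.44 mm ≈ 0.597 m.

0.597 m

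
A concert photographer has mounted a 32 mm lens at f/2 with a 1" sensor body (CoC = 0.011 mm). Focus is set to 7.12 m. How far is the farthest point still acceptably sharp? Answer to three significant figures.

8.40 m

Hyperfocal distance H = f²/(N·c) + f = 32²/(2 × 0.011) + 32 = 1024/0.022 + 32 ≈ 46577.5 mm ≈ 46.58 m.
Far limit Df = s·(H − f)/(H − s) = 7120 × (46577.5 − 32) / (46577.5 − 7120) = 7120 × 46545.5 / 39457.5 ≈ 8399.0 mm ≈ 8.40 m.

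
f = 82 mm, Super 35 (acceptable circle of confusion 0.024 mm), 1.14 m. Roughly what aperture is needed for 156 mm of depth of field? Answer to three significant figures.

Write h = H − f = f²/(N·c). The thin-lens limits are Dn = s·h/(h + (s−f)) and Df = s·h/(h − (s−f)), so DoF = Df − Dn = 2·s·(s−f)·h / (h² − (s−f)²).
That is a quadratic in h: DoF·h² − 2·s·(s−f)·h − DoF·(s−f)² = 0 ⇒ h = (s−f)·(s + √(s² + DoF²)) / DoF = 1058 × (1140 + √(1140² + 156²)) / 156 = 1058 × (1140 + 1150.62) / 156 ≈ 15535 mm.
Then N = f²/(c·h) = 82² / (0.024 × 15535) = 6724 / 372.84 ≈ 18.

f/18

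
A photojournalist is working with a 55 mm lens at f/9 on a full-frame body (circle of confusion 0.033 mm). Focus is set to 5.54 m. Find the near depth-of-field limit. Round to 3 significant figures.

3.60 m

Hyperfocal distance H = f²/(N·c) + f = 55²/(9 × 0.033) + 55 = 3025/0.297 + 55 ≈ 10240.2 mm ≈ 10.24 m.
Near limit Dn = s·(H − f)/(H + s − 2f) = 5540 × (10240.2 − 55) / (10240.2 + 5540 − 2 × 55) = 5540 × 10185.2 / 15670.2 ≈ 3600.8 mm ≈ 3.60 m.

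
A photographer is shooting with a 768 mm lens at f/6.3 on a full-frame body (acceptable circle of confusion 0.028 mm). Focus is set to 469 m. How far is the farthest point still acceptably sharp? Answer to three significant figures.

545 m

Hyperfocal distance H = f²/(N·c) + f = 768²/(6.3 × 0.028) + 768 = 589824/0.1764 + 768 ≈ 3344441.5 mm ≈ 3344 m.
Far limit Df = s·(H − f)/(H − s) = 469000 × (3344441.5 − 768) / (3344441.5 − 469000) = 469000 × 3343673.5 / 2875441.5 ≈ 545371 mm ≈ 545 m.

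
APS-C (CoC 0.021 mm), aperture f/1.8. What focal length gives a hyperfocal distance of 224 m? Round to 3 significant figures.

92.0 mm

From H = f²/(N·c) + f, with f ≪ H: f ≈ √(H·N·c) = √(224000 × 1.8 × 0.021) = √8467.2 ≈ 92.02 mm.
The +f correction barely moves this — solving exactly, f² + N·c·f − N·c·H = 0 ⇒ f = (−N·c + √((N·c)² + 4·N·c·H))/2 = (−0.0378 + √33869)/2 ≈ 91.998 mm, so f ≈ 92.0 mm.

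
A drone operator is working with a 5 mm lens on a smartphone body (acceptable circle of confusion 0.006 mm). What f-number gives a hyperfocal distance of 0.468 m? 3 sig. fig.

f/9

Rearrange H = f²/(N·c) + f for N: N = f² / ((H − f)·c).
N = 5² / ((468 − 5) × 0.006) = 25 / 2.778 ≈ 9.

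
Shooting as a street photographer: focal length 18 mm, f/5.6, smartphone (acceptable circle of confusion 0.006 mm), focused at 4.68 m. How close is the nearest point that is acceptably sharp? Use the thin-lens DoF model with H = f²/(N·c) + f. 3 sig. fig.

3.15 m

Hyperfocal distance H = f²/(N·c) + f = 18²/(5.6 × 0.006) + 18 = 324/0.0336 + 18 ≈ 9660.9 mm ≈ 9.661 m.
Near limit Dn = s·(H − f)/(H + s − 2f) = 4680 × (9660.9 − 18) / (9660.9 + 4680 − 2 × 18) = 4680 × 9642.9 / 14304.9 ≈ 3154.8 mm ≈ 3.15 m.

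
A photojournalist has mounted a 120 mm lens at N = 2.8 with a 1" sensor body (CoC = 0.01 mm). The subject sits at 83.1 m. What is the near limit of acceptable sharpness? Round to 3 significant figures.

71.6 m

Hyperfocal distance H = f²/(N·c) + f = 120²/(2.8 × 0.01) + 120 = 14400/0.028 + 120 ≈ 514405.7 mm ≈ 514.4 m.
Near limit Dn = s·(H − f)/(H + s − 2f) = 83100 × (514405.7 − 120) / (514405.7 + 83100 − 2 × 120) = 83100 × 514285.7 / 597265.7 ≈ 71555 mm ≈ 71.6 m.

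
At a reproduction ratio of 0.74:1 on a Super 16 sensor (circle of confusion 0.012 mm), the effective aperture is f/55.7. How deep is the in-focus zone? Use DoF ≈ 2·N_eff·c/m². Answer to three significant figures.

At magnification m, DoF ≈ 2·N_eff·c/m² = 2 × 55.7 × 0.012 / 0.74² = 1.337 / 0.5476 ≈ 2.44 mm.

2.44 mm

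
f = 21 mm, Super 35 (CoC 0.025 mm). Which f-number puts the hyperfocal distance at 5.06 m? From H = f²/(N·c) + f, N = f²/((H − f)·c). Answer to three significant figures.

f/3.50

Rearrange H = f²/(N·c) + f for N: N = f² / ((H − f)·c).
N = 21² / ((5060 − 21) × 0.025) = 441 / 126.0 ≈ 3.50.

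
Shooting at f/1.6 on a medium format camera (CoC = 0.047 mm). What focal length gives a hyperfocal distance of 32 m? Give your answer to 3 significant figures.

49.0 mm

From H = f²/(N·c) + f, with f ≪ H: f ≈ √(H·N·c) = √(32000 × 1.6 × 0.047) = √2406.4 ≈ 49.06 mm.
Exact: f² + N·c·f − N·c·H = 0 ⇒ f = (−N·c + √((N·c)² + 4·N·c·H))/2 = (−0.0752 + √9625.6)/2 ≈ 49.017 mm ≈ 49.0 mm.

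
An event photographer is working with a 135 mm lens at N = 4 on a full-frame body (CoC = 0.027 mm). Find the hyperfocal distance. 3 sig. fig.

Hyperfocal distance H = f²/(N·c) + f = 135²/(4 × 0.027) + 135 = 18225/0.108 + 135 ≈ 168885.0 mm ≈ 169 m.

169 m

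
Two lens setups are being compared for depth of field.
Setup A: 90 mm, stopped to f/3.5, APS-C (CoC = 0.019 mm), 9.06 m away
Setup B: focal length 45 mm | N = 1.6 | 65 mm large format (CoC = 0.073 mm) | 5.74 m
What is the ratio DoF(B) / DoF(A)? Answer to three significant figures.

3.15

Setup A: H = 90²/(3.5×0.019) + 90 ≈ 121894.5 mm; DoF = Df − Dn = 9780.2 − 8438.6 ≈ 1341.6 mm.
Setup B: H = 45²/(1.6×0.073) + 45 ≈ 17382.3 mm; DoF = Df − Dn = 8547.8 − 4320.7 ≈ 4227.1 mm.
Ratio = 4227.1 / 1341.6 ≈ 3.15.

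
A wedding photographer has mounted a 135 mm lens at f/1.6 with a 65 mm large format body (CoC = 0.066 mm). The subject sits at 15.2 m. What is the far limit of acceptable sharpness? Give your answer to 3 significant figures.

16.7 m

Hyperfocal distance H = f²/(N·c) + f = 135²/(1.6 × 0.066) + 135 = 18225/0.1056 + 135 ≈ 172720.2 mm ≈ 172.7 m.
Far limit Df = s·(H − f)/(H − s) = 15200 × (172720.2 − 135) / (172720.2 − 15200) = 15200 × 172585.2 / 157520.2 ≈ 16654 mm ≈ 16.7 m.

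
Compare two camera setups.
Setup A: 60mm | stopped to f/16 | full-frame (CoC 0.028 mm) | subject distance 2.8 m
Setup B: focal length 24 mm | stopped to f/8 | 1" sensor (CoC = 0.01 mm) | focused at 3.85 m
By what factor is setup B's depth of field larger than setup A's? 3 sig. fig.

Setup A: H = 60²/(16×0.028) + 60 ≈ 8095.7 mm; DoF = Df − Dn = 4248.7 − 2088.0 ≈ 2160.7 mm.
Setup B: H = 24²/(8×0.01) + 24 ≈ 7224.0 mm; DoF = Df − Dn = 8215.8 − 2514.1 ≈ 5701.7 mm.
Ratio = 5701.7 / 2160.7 ≈ 2.64.

2.64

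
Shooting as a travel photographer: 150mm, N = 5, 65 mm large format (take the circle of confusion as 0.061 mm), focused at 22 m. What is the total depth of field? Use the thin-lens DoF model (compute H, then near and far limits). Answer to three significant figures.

Hyperfocal distance H = f²/(N·c) + f = 150²/(5 × 0.061) + 150 = 22500/0.305 + 150 ≈ 73920.5 mm ≈ 73.92 m.
Near limit Dn = s·(H − f)/(H + s − 2f) = 22000 × (73920.5 − 150) / (73920.5 + 22000 − 2 × 150) = 22000 × 73770.5 / 95620.5 ≈ 16973 mm.
Far limit Df = s·(H − f)/(H − s) = 22000 × (73920.5 − 150) / (73920.5 − 22000) = 22000 × 73770.5 / 51920.5 ≈ 31258 mm.
Depth of field = Df − Dn = 31258 − 16973 ≈ 14285 mm ≈ 14.3 m.

14.3 m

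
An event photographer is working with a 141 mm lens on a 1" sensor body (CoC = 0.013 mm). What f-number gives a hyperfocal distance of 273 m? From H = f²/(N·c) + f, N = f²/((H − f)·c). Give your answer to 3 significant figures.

f/5.60

Rearrange H = f²/(N·c) + f for N: N = f² / ((H − f)·c).
N = 141² / ((273000 − 141) × 0.013) = 19881 / 3547 ≈ 5.60.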